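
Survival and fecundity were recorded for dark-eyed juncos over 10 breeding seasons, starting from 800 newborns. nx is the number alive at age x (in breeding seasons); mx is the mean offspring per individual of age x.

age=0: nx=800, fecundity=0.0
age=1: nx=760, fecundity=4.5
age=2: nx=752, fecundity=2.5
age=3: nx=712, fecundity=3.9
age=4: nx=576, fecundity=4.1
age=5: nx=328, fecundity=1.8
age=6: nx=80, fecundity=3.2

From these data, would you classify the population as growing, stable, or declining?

lx = nx/n0 = nx/800: 1, 0.95, 0.94, 0.89, 0.72, 0.41, 0.1
R0 = Σ lx·mx = 0 + 4.275 + 2.35 + 3.471 + 2.952 + 0.738 + 0.32 = 14.106
R0 > 1, so the population is growing.

growing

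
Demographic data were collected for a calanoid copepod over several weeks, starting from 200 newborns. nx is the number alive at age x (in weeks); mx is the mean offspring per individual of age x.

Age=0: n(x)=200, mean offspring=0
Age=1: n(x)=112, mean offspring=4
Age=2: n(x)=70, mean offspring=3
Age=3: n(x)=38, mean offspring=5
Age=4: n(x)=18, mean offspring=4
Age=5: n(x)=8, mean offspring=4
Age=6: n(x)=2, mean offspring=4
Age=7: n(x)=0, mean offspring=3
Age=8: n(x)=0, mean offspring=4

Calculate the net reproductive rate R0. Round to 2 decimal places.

lx = nx/n0 = nx/200: 1, 0.56, 0.35, 0.19, 0.09, 0.04, 0.01, 0, 0
lx·mx by age: 0, 2.24, 1.05, 0.95, 0.36, 0.16, 0.04, 0, 0
R0 = Σ lx·mx = 4.8 → 4.80

4.80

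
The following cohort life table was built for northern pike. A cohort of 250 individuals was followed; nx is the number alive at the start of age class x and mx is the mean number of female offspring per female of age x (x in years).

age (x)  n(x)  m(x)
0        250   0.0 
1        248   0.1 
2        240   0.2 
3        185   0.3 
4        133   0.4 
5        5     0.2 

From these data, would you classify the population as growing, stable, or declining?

lx = nx/n0 = nx/250: 1, 0.992, 0.96, 0.74, 0.532, 0.02
R0 = Σ lx·mx = 0 + 0.0992 + 0.192 + 0.222 + 0.2128 + 0.004 = 0.73
R0 < 1, so the population is declining.

declining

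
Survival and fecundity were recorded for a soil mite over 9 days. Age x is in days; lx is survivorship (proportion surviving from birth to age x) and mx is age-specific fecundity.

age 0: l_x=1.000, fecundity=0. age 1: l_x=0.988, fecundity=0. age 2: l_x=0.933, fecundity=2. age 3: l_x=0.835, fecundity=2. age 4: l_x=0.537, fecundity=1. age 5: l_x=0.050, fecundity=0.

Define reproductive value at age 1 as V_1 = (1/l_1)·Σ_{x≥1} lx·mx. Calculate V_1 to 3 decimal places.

lx·mx for x ≥ 1: 0, 1.866, 1.67, 0.537, 0 → sum = 4.073
V_1 = 4.073 / l_1 = 4.073 / 0.988 = 4.12247… → 4.122

4.122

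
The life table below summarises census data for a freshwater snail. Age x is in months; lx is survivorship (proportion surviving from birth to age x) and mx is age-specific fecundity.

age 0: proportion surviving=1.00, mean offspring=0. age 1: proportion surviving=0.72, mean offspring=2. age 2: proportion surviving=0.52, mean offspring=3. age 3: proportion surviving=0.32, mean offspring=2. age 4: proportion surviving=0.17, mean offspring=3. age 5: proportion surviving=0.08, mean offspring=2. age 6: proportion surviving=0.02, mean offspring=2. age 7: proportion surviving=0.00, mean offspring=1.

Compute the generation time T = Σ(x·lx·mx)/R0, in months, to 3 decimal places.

lx·mx: 0, 1.44, 1.56, 0.64, 0.51, 0.16, 0.04, 0 → R0 = 4.35
x·lx·mx: 0, 1.44, 3.12, 1.92, 2.04, 0.8, 0.24, 0 → Σ = 9.56
T = 9.56 / 4.35 = 2.197701… → 2.198

2.198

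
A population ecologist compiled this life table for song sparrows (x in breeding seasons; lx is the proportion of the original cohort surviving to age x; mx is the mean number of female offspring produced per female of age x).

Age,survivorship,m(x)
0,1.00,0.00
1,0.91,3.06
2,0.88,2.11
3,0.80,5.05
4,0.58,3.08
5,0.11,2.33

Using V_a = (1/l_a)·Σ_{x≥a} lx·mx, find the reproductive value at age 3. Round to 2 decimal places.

7.60

lx·mx for x ≥ 3: 4.04, 1.7864, 0.2563 → sum = 6.0827
V_3 = 6.0827 / l_3 = 6.0827 / 0.8 = 7.603375 → 7.60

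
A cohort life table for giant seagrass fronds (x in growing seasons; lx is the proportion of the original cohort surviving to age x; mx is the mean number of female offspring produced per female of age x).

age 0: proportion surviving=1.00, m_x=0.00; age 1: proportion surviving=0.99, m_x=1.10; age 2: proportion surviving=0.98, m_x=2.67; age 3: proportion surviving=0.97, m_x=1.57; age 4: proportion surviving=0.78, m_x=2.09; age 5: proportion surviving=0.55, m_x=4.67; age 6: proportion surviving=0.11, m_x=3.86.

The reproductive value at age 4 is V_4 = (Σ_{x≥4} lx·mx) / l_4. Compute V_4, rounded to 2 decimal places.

lx·mx for x ≥ 4: 1.6302, 2.5685, 0.4246 → sum = 4.6233
V_4 = 4.6233 / l_4 = 4.6233 / 0.78 = 5.927308… → 5.93

5.93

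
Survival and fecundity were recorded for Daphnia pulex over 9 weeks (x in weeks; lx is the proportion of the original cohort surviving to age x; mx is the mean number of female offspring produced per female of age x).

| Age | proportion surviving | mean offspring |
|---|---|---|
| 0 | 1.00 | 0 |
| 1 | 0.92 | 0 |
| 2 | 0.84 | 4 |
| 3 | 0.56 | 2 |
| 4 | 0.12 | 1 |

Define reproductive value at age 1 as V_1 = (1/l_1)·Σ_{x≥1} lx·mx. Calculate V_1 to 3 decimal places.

lx·mx for x ≥ 1: 0, 3.36, 1.12, 0.12 → sum = 4.6
V_1 = 4.6 / l_1 = 4.6 / 0.92 = 5 → 5.000

5.000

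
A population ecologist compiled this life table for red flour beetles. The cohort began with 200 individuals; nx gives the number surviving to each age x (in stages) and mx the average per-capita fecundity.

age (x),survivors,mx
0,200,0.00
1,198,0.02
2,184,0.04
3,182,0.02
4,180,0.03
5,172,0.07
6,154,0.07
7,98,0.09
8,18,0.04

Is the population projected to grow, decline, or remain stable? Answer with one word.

declining

lx = nx/n0 = nx/200: 1, 0.99, 0.92, 0.91, 0.9, 0.86, 0.77, 0.49, 0.09
R0 = Σ lx·mx = 0 + 0.0198 + 0.0368 + 0.0182 + 0.027 + 0.0602 + 0.0539 + 0.0441 + 0.0036 = 0.2636
R0 < 1, so the population is declining.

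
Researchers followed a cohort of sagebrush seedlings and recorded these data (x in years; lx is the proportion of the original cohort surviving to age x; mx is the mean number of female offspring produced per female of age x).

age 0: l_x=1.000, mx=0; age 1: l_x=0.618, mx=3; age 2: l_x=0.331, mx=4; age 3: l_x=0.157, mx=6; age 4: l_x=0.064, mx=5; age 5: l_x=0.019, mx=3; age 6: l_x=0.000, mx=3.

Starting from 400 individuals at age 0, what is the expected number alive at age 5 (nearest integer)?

Expected survivors = N0 · l_5 = 400 × 0.019 = 7.6 → 8

8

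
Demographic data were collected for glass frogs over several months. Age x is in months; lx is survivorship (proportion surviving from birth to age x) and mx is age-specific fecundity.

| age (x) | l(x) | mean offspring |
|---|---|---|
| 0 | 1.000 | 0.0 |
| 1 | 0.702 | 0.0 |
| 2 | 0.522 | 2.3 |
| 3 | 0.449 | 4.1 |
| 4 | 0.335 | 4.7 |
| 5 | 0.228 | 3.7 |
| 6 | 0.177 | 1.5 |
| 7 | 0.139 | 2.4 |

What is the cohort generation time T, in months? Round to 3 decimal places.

3.692

lx·mx: 0, 0, 1.2006, 1.8409, 1.5745, 0.8436, 0.2655, 0.3336 → R0 = 6.0587
x·lx·mx: 0, 0, 2.4012, 5.5227, 6.298, 4.218, 1.593, 2.3352 → Σ = 22.3681
T = 22.3681 / 6.0587 = 3.691898… → 3.692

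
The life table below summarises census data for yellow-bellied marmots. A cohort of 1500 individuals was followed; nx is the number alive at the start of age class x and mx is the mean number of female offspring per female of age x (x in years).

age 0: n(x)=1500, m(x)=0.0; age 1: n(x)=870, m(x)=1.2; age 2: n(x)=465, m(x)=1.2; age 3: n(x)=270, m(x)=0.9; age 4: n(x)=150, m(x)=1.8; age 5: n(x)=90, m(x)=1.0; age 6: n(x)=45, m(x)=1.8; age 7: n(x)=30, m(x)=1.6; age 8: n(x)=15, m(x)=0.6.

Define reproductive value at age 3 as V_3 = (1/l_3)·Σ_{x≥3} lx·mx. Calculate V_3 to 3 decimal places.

2.744

lx = nx/n0 = nx/1500: 1, 0.58, 0.31, 0.18, 0.1, 0.06, 0.03, 0.02, 0.01
lx·mx for x ≥ 3: 0.162, 0.18, 0.06, 0.054, 0.032, 0.006 → sum = 0.494
V_3 = 0.494 / l_3 = 0.494 / 0.18 = 2.744444… → 2.744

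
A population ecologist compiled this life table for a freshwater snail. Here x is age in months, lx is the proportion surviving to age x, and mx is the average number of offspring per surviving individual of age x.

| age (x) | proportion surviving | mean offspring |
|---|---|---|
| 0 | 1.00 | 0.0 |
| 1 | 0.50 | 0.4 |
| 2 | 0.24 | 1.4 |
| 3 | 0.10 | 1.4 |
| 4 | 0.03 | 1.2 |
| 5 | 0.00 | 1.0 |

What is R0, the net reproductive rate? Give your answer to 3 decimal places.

0.712

lx·mx by age: 0, 0.2, 0.336, 0.14, 0.036, 0
R0 = Σ lx·mx = 0.712 → 0.712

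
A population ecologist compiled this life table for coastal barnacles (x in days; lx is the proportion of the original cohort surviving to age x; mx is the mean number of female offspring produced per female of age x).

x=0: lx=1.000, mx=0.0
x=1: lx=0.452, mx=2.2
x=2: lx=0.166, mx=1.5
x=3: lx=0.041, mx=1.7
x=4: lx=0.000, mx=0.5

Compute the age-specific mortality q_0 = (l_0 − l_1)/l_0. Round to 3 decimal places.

q_0 = (l_0 − l_1) / l_0 = (1 − 0.452) / 1
     = 0.548 / 1 = 0.548 → 0.548

0.548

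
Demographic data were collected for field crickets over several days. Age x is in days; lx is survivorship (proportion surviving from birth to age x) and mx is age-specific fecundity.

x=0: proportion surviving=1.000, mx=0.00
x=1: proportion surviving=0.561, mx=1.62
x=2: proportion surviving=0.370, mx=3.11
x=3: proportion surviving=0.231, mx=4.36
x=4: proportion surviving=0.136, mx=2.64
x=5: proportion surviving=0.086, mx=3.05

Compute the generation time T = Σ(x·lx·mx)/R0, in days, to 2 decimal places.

2.43

lx·mx: 0, 0.90882, 1.1507, 1.00716, 0.35904, 0.2623 → R0 = 3.68802
x·lx·mx: 0, 0.90882, 2.3014, 3.02148, 1.43616, 1.3115 → Σ = 8.97936
T = 8.97936 / 3.68802 = 2.434737… → 2.43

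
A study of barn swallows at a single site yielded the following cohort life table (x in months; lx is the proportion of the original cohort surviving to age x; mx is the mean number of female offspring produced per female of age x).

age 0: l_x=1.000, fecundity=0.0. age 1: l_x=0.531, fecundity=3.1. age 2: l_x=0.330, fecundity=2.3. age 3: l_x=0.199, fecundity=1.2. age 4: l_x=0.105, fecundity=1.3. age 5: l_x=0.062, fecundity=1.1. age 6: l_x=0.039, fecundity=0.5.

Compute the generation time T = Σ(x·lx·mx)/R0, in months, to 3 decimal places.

lx·mx: 0, 1.6461, 0.759, 0.2388, 0.1365, 0.0682, 0.0195 → R0 = 2.8681
x·lx·mx: 0, 1.6461, 1.518, 0.7164, 0.546, 0.341, 0.117 → Σ = 4.8845
T = 4.8845 / 2.8681 = 1.703044… → 1.703

1.703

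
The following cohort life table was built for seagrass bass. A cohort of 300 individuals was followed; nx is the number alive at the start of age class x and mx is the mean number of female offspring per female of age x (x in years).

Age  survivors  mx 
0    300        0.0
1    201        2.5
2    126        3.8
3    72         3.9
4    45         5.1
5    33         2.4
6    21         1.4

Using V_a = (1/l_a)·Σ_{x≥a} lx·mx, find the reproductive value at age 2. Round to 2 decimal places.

8.71

lx = nx/n0 = nx/300: 1, 0.67, 0.42, 0.24, 0.15, 0.11, 0.07
lx·mx for x ≥ 2: 1.596, 0.936, 0.765, 0.264, 0.098 → sum = 3.659
V_2 = 3.659 / l_2 = 3.659 / 0.42 = 8.711905… → 8.71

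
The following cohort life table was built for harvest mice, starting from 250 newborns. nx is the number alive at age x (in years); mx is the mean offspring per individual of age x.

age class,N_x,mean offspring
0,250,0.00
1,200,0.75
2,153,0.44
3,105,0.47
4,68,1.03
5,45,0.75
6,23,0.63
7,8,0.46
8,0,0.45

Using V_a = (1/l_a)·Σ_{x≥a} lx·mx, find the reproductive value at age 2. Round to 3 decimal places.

1.560

lx = nx/n0 = nx/250: 1, 0.8, 0.612, 0.42, 0.272, 0.18, 0.092, 0.032, 0
lx·mx for x ≥ 2: 0.26928, 0.1974, 0.28016, 0.135, 0.05796, 0.01472, 0 → sum = 0.95452
V_2 = 0.95452 / l_2 = 0.95452 / 0.612 = 1.559673… → 1.560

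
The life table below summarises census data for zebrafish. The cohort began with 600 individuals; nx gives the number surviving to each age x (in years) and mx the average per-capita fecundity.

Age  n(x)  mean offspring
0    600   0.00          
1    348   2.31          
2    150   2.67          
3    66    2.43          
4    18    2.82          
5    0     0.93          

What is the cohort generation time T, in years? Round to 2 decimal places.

lx = nx/n0 = nx/600: 1, 0.58, 0.25, 0.11, 0.03, 0
lx·mx: 0, 1.3398, 0.6675, 0.2673, 0.0846, 0 → R0 = 2.3592
x·lx·mx: 0, 1.3398, 1.335, 0.8019, 0.3384, 0 → Σ = 3.8151
T = 3.8151 / 2.3592 = 1.617116… → 1.62

1.62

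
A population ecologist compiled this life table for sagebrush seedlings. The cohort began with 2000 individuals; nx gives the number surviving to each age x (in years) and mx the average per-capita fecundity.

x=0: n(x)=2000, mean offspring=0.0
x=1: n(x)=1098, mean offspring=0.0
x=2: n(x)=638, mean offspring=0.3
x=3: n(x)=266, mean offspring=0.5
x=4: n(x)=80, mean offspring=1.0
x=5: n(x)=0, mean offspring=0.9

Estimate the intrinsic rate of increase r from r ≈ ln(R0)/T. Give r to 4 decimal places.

lx = nx/n0 = nx/2000: 1, 0.549, 0.319, 0.133, 0.04, 0
R0 = Σ lx·mx = 0 + 0 + 0.0957 + 0.0665 + 0.04 + 0 = 0.2022
Σ x·lx·mx = 0.5509; T = 0.5509/0.2022 = 2.72453…
r ≈ ln(R0)/T = ln(0.2022)/2.72453… = -0.586706… → -0.5867

-0.5867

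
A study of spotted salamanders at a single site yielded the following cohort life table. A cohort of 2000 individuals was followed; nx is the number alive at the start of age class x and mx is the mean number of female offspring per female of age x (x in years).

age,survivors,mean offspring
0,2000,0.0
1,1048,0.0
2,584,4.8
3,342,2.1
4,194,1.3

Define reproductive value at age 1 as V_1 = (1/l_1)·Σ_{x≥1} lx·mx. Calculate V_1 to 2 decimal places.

lx = nx/n0 = nx/2000: 1, 0.524, 0.292, 0.171, 0.097
lx·mx for x ≥ 1: 0, 1.4016, 0.3591, 0.1261 → sum = 1.8868
V_1 = 1.8868 / l_1 = 1.8868 / 0.524 = 3.600763… → 3.60

3.60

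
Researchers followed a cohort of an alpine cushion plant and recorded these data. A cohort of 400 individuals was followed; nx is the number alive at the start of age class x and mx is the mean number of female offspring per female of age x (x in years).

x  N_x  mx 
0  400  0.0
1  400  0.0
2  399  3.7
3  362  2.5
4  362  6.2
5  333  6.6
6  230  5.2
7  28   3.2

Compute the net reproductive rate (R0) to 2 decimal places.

lx = nx/n0 = nx/400: 1, 1, 0.9975, 0.905, 0.905, 0.8325, 0.575, 0.07
lx·mx by age: 0, 0, 3.69075, 2.2625, 5.611, 5.4945, 2.99, 0.224
R0 = Σ lx·mx = 20.27275 → 20.27

20.27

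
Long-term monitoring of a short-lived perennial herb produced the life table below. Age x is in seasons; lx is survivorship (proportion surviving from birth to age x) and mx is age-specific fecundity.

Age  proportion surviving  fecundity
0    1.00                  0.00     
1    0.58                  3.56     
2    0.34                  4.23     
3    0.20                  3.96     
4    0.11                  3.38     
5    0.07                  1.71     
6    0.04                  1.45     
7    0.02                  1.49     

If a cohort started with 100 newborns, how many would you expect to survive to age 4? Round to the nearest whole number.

Expected survivors = N0 · l_4 = 100 × 0.11 = 11 → 11

11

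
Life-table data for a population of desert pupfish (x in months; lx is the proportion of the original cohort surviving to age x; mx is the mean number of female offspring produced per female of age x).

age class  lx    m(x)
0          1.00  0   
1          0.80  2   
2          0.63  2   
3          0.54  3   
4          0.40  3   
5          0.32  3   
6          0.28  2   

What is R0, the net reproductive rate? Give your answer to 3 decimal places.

lx·mx by age: 0, 1.6, 1.26, 1.62, 1.2, 0.96, 0.56
R0 = Σ lx·mx = 7.2 → 7.200

7.200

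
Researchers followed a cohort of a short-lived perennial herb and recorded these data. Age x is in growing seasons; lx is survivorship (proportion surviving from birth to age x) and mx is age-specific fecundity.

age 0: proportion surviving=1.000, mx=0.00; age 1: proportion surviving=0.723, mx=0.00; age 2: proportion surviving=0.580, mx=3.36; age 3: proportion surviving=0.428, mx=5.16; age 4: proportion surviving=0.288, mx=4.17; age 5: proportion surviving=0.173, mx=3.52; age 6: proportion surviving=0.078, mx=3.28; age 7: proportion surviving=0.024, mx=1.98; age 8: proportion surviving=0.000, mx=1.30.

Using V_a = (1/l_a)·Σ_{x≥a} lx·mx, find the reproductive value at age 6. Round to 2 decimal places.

3.89

lx·mx for x ≥ 6: 0.25584, 0.04752, 0 → sum = 0.30336
V_6 = 0.30336 / l_6 = 0.30336 / 0.078 = 3.889231… → 3.89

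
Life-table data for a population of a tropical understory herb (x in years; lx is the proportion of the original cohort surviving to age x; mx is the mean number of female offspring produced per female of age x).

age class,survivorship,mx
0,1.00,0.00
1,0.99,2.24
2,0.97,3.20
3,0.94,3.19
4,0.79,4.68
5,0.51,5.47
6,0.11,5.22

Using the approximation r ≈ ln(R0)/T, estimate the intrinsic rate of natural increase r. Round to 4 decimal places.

0.8475

R0 = Σ lx·mx = 0 + 2.2176 + 3.104 + 2.9986 + 3.6972 + 2.7897 + 0.5742 = 15.3813
Σ x·lx·mx = 49.6039; T = 49.6039/15.3813 = 3.22495…
r ≈ ln(R0)/T = ln(15.3813)/3.22495… = 0.847503… → 0.8475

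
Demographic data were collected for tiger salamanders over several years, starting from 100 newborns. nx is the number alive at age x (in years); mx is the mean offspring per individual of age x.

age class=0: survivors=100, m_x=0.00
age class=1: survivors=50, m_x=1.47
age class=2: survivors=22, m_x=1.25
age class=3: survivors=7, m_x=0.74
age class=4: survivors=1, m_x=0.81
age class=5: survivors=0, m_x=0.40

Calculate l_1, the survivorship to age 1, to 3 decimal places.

0.500

l_1 = n_1/n_0 = 50/100 = 0.5 → 0.500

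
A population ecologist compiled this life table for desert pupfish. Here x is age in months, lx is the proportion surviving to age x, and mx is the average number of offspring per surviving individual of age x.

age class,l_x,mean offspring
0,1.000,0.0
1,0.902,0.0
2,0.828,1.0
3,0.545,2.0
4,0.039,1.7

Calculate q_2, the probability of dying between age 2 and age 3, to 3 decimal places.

0.342

q_2 = (l_2 − l_3) / l_2 = (0.828 − 0.545) / 0.828
     = 0.283 / 0.828 = 0.341787… → 0.342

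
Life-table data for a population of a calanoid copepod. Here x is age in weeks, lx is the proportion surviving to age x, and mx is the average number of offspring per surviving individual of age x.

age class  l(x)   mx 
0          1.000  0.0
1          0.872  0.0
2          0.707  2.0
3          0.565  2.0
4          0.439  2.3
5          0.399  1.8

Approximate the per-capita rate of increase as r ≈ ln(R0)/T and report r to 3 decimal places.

0.448

R0 = Σ lx·mx = 0 + 0 + 1.414 + 1.13 + 1.0097 + 0.7182 = 4.2719
Σ x·lx·mx = 13.8478; T = 13.8478/4.2719 = 3.2416…
r ≈ ln(R0)/T = ln(4.2719)/3.2416… = 0.44794… → 0.448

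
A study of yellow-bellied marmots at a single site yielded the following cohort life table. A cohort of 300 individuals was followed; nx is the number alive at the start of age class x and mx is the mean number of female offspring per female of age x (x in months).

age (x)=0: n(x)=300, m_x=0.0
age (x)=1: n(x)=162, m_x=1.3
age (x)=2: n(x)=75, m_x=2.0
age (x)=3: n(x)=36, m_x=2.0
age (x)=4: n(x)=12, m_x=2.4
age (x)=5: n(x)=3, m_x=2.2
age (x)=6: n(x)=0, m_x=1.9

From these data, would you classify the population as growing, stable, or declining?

growing

lx = nx/n0 = nx/300: 1, 0.54, 0.25, 0.12, 0.04, 0.01, 0
R0 = Σ lx·mx = 0 + 0.702 + 0.5 + 0.24 + 0.096 + 0.022 + 0 = 1.56
R0 > 1, so the population is growing.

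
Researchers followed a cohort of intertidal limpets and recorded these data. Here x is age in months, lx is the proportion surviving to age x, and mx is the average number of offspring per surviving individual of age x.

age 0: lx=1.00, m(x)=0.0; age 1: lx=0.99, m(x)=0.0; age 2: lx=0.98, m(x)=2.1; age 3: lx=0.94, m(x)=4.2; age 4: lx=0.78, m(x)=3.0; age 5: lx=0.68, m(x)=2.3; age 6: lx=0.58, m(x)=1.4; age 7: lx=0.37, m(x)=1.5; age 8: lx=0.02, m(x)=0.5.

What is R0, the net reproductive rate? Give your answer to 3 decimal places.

lx·mx by age: 0, 0, 2.058, 3.948, 2.34, 1.564, 0.812, 0.555, 0.01
R0 = Σ lx·mx = 11.287 → 11.287

11.287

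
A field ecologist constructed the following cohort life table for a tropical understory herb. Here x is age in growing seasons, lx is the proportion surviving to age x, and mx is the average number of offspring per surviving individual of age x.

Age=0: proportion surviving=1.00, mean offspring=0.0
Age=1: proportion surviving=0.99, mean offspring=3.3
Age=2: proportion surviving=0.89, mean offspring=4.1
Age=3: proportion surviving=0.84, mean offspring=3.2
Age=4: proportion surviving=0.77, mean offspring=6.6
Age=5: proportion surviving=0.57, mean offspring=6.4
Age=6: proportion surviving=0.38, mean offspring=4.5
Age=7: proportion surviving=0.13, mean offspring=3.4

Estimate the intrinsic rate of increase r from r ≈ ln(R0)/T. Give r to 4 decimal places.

R0 = Σ lx·mx = 0 + 3.267 + 3.649 + 2.688 + 5.082 + 3.648 + 1.71 + 0.442 = 20.486
Σ x·lx·mx = 70.551; T = 70.551/20.486 = 3.44386…
r ≈ ln(R0)/T = ln(20.486)/3.44386… = 0.876847… → 0.8768

0.8768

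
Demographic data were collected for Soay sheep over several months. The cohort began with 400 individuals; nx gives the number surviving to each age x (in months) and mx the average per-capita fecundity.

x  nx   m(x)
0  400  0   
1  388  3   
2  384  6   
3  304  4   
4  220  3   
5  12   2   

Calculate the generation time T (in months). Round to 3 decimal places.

2.269

lx = nx/n0 = nx/400: 1, 0.97, 0.96, 0.76, 0.55, 0.03
lx·mx: 0, 2.91, 5.76, 3.04, 1.65, 0.06 → R0 = 13.42
x·lx·mx: 0, 2.91, 11.52, 9.12, 6.6, 0.3 → Σ = 30.45
T = 30.45 / 13.42 = 2.269001… → 2.269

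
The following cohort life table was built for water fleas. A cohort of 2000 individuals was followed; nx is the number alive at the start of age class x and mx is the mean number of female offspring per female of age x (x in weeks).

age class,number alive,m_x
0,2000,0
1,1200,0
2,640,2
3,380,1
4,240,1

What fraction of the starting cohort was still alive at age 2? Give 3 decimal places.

0.320

l_2 = n_2/n_0 = 640/2000 = 0.32 → 0.320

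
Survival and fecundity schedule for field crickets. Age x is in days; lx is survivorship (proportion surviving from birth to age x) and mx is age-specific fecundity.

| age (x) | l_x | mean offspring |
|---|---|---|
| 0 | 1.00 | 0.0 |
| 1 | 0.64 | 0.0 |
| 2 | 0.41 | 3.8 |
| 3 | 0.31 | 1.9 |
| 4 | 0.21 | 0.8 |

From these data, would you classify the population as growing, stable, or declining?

growing

R0 = Σ lx·mx = 0 + 0 + 1.558 + 0.589 + 0.168 = 2.315
R0 > 1, so the population is growing.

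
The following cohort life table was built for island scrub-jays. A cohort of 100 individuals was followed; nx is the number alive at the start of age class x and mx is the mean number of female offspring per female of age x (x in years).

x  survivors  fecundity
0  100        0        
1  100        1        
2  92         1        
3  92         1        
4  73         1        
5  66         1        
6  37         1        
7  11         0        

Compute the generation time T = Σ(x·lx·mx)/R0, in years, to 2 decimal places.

lx = nx/n0 = nx/100: 1, 1, 0.92, 0.92, 0.73, 0.66, 0.37, 0.11
lx·mx: 0, 1, 0.92, 0.92, 0.73, 0.66, 0.37, 0 → R0 = 4.6
x·lx·mx: 0, 1, 1.84, 2.76, 2.92, 3.3, 2.22, 0 → Σ = 14.04
T = 14.04 / 4.6 = 3.052174… → 3.05

3.05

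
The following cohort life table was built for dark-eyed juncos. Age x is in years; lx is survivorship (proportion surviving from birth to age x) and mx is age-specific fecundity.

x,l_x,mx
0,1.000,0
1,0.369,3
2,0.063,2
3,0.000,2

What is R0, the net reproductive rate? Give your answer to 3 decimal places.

1.233

lx·mx by age: 0, 1.107, 0.126, 0
R0 = Σ lx·mx = 1.233 → 1.233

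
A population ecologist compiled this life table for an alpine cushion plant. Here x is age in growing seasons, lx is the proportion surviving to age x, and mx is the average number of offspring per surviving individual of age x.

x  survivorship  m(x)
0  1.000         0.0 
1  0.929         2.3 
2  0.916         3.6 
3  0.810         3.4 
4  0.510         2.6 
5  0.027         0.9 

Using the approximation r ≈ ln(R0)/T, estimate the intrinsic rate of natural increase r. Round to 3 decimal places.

R0 = Σ lx·mx = 0 + 2.1367 + 3.2976 + 2.754 + 1.326 + 0.0243 = 9.5386
Σ x·lx·mx = 22.4194; T = 22.4194/9.5386 = 2.35039…
r ≈ ln(R0)/T = ln(9.5386)/2.35039… = 0.95956… → 0.960

0.960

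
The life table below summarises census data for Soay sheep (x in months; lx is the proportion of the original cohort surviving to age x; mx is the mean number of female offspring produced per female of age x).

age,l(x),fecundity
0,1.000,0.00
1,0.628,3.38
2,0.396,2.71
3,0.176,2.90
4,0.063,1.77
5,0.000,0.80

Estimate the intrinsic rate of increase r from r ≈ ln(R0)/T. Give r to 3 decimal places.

0.819

R0 = Σ lx·mx = 0 + 2.12264 + 1.07316 + 0.5104 + 0.11151 + 0 = 3.81771
Σ x·lx·mx = 6.2462; T = 6.2462/3.81771 = 1.63611…
r ≈ ln(R0)/T = ln(3.81771)/1.63611… = 0.8188… → 0.819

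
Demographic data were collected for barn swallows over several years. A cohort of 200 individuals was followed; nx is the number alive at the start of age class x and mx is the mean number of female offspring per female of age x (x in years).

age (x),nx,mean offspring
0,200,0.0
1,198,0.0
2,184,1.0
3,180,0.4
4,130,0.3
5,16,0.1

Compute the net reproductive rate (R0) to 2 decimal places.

lx = nx/n0 = nx/200: 1, 0.99, 0.92, 0.9, 0.65, 0.08
lx·mx by age: 0, 0, 0.92, 0.36, 0.195, 0.008
R0 = Σ lx·mx = 1.483 → 1.48

1.48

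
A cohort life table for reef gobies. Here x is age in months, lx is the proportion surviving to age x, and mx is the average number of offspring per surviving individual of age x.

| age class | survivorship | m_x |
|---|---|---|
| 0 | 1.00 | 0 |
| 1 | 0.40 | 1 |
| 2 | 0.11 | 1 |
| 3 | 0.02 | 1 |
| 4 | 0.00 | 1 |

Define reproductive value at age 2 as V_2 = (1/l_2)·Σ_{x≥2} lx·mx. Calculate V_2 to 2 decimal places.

1.18

lx·mx for x ≥ 2: 0.11, 0.02, 0 → sum = 0.13
V_2 = 0.13 / l_2 = 0.13 / 0.11 = 1.181818… → 1.18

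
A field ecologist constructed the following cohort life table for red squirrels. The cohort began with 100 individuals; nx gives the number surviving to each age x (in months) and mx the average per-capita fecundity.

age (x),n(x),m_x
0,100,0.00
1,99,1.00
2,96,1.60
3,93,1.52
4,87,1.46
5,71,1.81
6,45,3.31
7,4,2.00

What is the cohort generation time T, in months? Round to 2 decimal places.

3.63

lx = nx/n0 = nx/100: 1, 0.99, 0.96, 0.93, 0.87, 0.71, 0.45, 0.04
lx·mx: 0, 0.99, 1.536, 1.4136, 1.2702, 1.2851, 1.4895, 0.08 → R0 = 8.0644
x·lx·mx: 0, 0.99, 3.072, 4.2408, 5.0808, 6.4255, 8.937, 0.56 → Σ = 29.3061
T = 29.3061 / 8.0644 = 3.634009… → 3.63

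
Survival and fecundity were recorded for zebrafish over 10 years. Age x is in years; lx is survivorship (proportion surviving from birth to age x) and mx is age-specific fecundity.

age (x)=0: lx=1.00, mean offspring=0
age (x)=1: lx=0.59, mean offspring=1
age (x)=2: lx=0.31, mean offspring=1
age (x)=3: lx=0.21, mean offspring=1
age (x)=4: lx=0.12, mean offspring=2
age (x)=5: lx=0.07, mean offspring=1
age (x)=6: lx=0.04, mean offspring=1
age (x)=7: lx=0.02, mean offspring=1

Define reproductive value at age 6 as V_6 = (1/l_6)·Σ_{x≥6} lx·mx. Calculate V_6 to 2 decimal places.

lx·mx for x ≥ 6: 0.04, 0.02 → sum = 0.06
V_6 = 0.06 / l_6 = 0.06 / 0.04 = 1.5 → 1.50

1.50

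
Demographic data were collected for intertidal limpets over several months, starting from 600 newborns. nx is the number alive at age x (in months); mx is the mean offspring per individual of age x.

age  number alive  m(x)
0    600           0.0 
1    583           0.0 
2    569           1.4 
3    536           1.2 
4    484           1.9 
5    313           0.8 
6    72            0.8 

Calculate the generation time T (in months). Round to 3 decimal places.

lx = nx/n0 = nx/600: 1, 0.97167…, 0.94833…, 0.89333…, 0.80667…, 0.52167…, 0.12
lx·mx: 0, 0, 1.327667…, 1.072…, 1.532667…, 0.417333…, 0.096 → R0 = 4.445667…
x·lx·mx: 0, 0, 2.655333…, 3.216…, 6.130667…, 2.086667…, 0.576 → Σ = 14.664667…
T = 14.664667… / 4.445667… = 3.298643… → 3.299

3.299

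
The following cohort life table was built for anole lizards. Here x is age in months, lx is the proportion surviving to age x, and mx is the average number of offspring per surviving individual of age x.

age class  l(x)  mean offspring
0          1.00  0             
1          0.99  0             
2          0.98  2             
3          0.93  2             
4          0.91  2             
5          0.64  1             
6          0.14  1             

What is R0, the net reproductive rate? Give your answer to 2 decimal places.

lx·mx by age: 0, 0, 1.96, 1.86, 1.82, 0.64, 0.14
R0 = Σ lx·mx = 6.42 → 6.42

6.42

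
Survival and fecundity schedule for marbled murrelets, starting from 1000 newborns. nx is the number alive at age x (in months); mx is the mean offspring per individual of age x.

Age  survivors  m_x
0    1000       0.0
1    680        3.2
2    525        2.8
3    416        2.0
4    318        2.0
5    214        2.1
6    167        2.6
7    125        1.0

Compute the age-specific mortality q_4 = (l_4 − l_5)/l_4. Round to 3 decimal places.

0.327

lx = nx/n0 = nx/1000: 1, 0.68, 0.525, 0.416, 0.318, 0.214, 0.167, 0.125
q_4 = (l_4 − l_5) / l_4 = (0.318 − 0.214) / 0.318
     = 0.104 / 0.318 = 0.327044… → 0.327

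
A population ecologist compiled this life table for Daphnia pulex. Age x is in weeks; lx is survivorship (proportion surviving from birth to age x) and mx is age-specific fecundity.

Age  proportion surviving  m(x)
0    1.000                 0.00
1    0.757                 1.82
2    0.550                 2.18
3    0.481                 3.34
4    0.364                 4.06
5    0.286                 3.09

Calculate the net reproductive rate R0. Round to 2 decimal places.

6.54

lx·mx by age: 0, 1.37774, 1.199, 1.60654, 1.47784, 0.88374
R0 = Σ lx·mx = 6.54486 → 6.54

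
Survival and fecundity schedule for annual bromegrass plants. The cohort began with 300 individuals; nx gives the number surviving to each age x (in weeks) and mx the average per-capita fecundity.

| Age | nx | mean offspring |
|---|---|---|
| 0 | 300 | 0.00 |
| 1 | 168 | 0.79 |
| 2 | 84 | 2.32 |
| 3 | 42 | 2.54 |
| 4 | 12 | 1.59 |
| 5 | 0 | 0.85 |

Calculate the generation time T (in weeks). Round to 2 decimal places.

lx = nx/n0 = nx/300: 1, 0.56, 0.28, 0.14, 0.04, 0
lx·mx: 0, 0.4424, 0.6496, 0.3556, 0.0636, 0 → R0 = 1.5112
x·lx·mx: 0, 0.4424, 1.2992, 1.0668, 0.2544, 0 → Σ = 3.0628
T = 3.0628 / 1.5112 = 2.026734… → 2.03

2.03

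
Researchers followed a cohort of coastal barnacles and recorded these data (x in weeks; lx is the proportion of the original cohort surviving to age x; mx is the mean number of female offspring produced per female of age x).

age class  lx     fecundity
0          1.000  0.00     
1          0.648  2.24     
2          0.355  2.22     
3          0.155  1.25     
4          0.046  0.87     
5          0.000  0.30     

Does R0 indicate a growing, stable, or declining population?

growing

R0 = Σ lx·mx = 0 + 1.45152 + 0.7881 + 0.19375 + 0.04002 + 0 = 2.47339
R0 > 1, so the population is growing.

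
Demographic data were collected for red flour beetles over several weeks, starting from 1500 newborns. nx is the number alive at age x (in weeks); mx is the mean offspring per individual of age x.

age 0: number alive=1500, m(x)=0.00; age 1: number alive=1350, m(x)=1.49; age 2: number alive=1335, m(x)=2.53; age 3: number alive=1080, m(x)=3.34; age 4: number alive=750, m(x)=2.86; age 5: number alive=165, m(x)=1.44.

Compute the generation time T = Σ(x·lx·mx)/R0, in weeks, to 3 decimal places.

lx = nx/n0 = nx/1500: 1, 0.9, 0.89, 0.72, 0.5, 0.11
lx·mx: 0, 1.341, 2.2517, 2.4048, 1.43, 0.1584 → R0 = 7.5859
x·lx·mx: 0, 1.341, 4.5034, 7.2144, 5.72, 0.792 → Σ = 19.5708
T = 19.5708 / 7.5859 = 2.579892… → 2.580

2.580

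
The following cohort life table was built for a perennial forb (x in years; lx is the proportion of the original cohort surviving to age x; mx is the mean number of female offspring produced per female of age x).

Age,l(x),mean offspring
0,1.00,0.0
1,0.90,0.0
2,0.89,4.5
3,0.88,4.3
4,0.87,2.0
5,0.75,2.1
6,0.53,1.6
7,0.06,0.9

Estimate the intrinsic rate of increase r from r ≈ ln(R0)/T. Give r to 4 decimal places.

0.7523

R0 = Σ lx·mx = 0 + 0 + 4.005 + 3.784 + 1.74 + 1.575 + 0.848 + 0.054 = 12.006
Σ x·lx·mx = 39.663; T = 39.663/12.006 = 3.3036…
r ≈ ln(R0)/T = ln(12.006)/3.3036… = 0.752333… → 0.7523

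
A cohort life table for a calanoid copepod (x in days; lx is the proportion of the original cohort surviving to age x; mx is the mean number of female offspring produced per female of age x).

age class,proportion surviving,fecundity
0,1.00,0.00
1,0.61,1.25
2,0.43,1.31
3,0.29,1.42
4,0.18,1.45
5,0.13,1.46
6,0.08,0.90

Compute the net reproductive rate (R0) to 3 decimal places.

2.260

lx·mx by age: 0, 0.7625, 0.5633, 0.4118, 0.261, 0.1898, 0.072
R0 = Σ lx·mx = 2.2604 → 2.260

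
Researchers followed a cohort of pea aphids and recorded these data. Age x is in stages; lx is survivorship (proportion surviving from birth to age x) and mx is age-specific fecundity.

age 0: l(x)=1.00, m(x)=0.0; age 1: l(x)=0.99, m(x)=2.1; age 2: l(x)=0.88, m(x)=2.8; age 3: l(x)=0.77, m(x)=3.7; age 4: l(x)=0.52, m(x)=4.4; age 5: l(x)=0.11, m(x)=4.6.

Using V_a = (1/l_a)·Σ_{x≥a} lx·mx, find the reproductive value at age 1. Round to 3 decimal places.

10.289

lx·mx for x ≥ 1: 2.079, 2.464, 2.849, 2.288, 0.506 → sum = 10.186
V_1 = 10.186 / l_1 = 10.186 / 0.99 = 10.288889… → 10.289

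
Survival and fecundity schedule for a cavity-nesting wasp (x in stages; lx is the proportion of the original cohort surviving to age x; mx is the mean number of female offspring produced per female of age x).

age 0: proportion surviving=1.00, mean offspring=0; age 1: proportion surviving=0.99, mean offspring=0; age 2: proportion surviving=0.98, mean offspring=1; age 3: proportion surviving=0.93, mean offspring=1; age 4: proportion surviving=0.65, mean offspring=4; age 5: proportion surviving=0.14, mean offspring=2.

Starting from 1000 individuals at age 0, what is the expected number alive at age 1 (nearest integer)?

990

Expected survivors = N0 · l_1 = 1000 × 0.99 = 990 → 990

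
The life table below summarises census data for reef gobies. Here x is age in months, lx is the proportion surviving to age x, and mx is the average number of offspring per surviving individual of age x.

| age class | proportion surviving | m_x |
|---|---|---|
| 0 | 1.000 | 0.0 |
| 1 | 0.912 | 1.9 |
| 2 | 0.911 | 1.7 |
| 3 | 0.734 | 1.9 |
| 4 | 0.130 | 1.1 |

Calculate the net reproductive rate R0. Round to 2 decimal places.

4.82

lx·mx by age: 0, 1.7328, 1.5487, 1.3946, 0.143
R0 = Σ lx·mx = 4.8191 → 4.82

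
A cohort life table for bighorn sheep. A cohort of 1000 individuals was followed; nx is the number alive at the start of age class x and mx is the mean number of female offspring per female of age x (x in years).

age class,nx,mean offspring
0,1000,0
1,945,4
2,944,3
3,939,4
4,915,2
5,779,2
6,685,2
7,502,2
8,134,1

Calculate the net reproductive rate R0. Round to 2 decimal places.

lx = nx/n0 = nx/1000: 1, 0.945, 0.944, 0.939, 0.915, 0.779, 0.685, 0.502, 0.134
lx·mx by age: 0, 3.78, 2.832, 3.756, 1.83, 1.558, 1.37, 1.004, 0.134
R0 = Σ lx·mx = 16.264 → 16.26

16.26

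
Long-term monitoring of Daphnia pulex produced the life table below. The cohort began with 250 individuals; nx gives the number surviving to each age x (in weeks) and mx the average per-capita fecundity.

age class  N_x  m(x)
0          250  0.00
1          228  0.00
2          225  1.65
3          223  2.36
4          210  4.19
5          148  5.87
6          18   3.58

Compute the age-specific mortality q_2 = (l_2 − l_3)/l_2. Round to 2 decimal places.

0.01

lx = nx/n0 = nx/250: 1, 0.912, 0.9, 0.892, 0.84, 0.592, 0.072
q_2 = (l_2 − l_3) / l_2 = (0.9 − 0.892) / 0.9
     = 0.008 / 0.9 = 0.008889… → 0.01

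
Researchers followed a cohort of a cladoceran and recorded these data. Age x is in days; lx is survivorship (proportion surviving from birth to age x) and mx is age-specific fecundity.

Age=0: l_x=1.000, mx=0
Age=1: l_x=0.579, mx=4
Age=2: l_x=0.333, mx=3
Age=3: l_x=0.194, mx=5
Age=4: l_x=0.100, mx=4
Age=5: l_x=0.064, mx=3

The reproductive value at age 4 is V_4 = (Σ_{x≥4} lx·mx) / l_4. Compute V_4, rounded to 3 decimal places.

5.920

lx·mx for x ≥ 4: 0.4, 0.192 → sum = 0.592
V_4 = 0.592 / l_4 = 0.592 / 0.1 = 5.92 → 5.920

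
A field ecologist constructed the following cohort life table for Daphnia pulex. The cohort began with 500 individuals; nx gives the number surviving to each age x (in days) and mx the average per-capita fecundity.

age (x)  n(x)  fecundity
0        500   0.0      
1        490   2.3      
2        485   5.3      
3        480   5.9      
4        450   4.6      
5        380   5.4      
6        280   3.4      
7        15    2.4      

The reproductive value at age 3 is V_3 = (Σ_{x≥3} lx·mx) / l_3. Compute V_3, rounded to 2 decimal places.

16.55

lx = nx/n0 = nx/500: 1, 0.98, 0.97, 0.96, 0.9, 0.76, 0.56, 0.03
lx·mx for x ≥ 3: 5.664, 4.14, 4.104, 1.904, 0.072 → sum = 15.884
V_3 = 15.884 / l_3 = 15.884 / 0.96 = 16.545833… → 16.55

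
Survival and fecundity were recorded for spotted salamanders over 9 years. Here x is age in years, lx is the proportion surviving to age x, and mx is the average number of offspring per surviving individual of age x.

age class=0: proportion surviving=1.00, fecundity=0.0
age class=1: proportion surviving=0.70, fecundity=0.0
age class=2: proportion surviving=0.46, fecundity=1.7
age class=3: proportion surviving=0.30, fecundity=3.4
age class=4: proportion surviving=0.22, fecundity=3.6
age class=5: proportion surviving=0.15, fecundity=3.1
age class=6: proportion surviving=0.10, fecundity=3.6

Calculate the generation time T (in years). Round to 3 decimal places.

3.591

lx·mx: 0, 0, 0.782, 1.02, 0.792, 0.465, 0.36 → R0 = 3.419
x·lx·mx: 0, 0, 1.564, 3.06, 3.168, 2.325, 2.16 → Σ = 12.277
T = 12.277 / 3.419 = 3.590816… → 3.591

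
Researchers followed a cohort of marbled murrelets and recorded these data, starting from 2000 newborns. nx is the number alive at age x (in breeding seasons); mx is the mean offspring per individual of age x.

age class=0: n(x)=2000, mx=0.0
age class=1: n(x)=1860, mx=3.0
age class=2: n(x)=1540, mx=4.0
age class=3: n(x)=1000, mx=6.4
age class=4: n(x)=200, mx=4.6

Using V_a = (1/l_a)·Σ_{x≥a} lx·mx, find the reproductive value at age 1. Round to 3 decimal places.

lx = nx/n0 = nx/2000: 1, 0.93, 0.77, 0.5, 0.1
lx·mx for x ≥ 1: 2.79, 3.08, 3.2, 0.46 → sum = 9.53
V_1 = 9.53 / l_1 = 9.53 / 0.93 = 10.247312… → 10.247

10.247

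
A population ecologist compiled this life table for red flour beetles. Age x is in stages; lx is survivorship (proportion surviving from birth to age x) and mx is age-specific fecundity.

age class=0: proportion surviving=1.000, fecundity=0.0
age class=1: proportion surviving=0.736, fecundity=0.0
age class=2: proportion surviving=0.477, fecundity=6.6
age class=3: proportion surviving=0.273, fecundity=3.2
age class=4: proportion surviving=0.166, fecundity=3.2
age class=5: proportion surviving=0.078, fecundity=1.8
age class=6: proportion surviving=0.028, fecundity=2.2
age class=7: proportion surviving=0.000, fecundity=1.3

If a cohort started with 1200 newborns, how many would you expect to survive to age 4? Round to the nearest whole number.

Expected survivors = N0 · l_4 = 1200 × 0.166 = 199.2 → 199

199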